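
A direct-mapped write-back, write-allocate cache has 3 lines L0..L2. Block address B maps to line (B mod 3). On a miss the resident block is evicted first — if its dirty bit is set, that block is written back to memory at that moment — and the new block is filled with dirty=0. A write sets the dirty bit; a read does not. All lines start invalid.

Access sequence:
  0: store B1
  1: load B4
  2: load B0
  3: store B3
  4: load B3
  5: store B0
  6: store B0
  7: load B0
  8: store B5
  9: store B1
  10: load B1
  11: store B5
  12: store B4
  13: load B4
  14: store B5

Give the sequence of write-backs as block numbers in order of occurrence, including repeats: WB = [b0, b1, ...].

0: W B1 → L1 miss [D]
1: R B4 → L1 miss wb→B1 [-]
2: R B0 → L0 miss [-]
3: W B3 → L0 miss [D]
4: R B3 → L0 hit [D]
5: W B0 → L0 miss wb→B3 [D]
6: W B0 → L0 hit [D]
7: R B0 → L0 hit [D]
8: W B5 → L2 miss [D]
9: W B1 → L1 miss [D]
10: R B1 → L1 hit [D]
11: W B5 → L2 hit [D]
12: W B4 → L1 miss wb→B1 [D]
13: R B4 → L1 hit [D]
14: W B5 → L2 hit [D]

WB = [1, 3, 1]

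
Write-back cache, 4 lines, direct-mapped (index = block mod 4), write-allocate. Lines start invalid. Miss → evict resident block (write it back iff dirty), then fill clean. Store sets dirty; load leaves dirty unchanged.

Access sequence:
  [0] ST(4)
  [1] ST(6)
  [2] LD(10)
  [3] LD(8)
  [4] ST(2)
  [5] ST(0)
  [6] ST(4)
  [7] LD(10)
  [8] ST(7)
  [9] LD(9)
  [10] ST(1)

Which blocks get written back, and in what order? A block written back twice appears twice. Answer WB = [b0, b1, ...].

WB = [6, 4, 0, 2]

0: W B4 -> L0 miss  d=D]
1: W B6 -> L2 miss  d=D]
2: R B10 -> L2 miss wb->B6  d=-]
3: R B8 -> L0 miss wb->B4  d=-]
4: W B2 -> L2 miss  d=D]
5: W B0 -> L0 miss  d=D]
6: W B4 -> L0 miss wb->B0  d=D]
7: R B10 -> L2 miss wb->B2  d=-]
8: W B7 -> L3 miss  d=D]
9: R B9 -> L1 miss  d=-]
10: W B1 -> L1 miss  d=D]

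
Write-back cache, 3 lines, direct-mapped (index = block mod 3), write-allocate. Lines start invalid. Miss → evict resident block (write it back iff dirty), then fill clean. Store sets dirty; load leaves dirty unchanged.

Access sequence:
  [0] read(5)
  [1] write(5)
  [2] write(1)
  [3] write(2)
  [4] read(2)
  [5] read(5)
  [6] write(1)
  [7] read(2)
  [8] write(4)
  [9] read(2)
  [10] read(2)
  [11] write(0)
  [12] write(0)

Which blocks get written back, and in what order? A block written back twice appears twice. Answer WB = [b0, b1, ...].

0: R B5 → L2 miss [-]
1: W B5 → L2 hit [D]
2: W B1 → L1 miss [D]
3: W B2 → L2 miss wb→B5 [D]
4: R B2 → L2 hit [D]
5: R B5 → L2 miss wb→B2 [-]
6: W B1 → L1 hit [D]
7: R B2 → L2 miss [-]
8: W B4 → L1 miss wb→B1 [D]
9: R B2 → L2 hit [-]
10: R B2 → L2 hit [-]
11: W B0 → L0 miss [D]
12: W B0 → L0 hit [D]

WB = [5, 2, 1]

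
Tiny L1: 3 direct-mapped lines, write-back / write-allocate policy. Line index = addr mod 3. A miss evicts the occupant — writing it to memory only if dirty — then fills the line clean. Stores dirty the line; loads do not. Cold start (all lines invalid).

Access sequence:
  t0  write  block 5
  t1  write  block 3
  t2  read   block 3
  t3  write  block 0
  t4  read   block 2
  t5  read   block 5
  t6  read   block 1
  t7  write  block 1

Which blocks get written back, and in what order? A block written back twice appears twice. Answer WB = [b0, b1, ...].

0: W B5 -> L2 miss  d=D]
1: W B3 -> L0 miss  d=D]
2: R B3 -> L0 hit  d=D]
3: W B0 -> L0 miss wb->B3  d=D]
4: R B2 -> L2 miss wb->B5  d=-]
5: R B5 -> L2 miss  d=-]
6: R B1 -> L1 miss  d=-]
7: W B1 -> L1 hit  d=D]

WB = [3, 5]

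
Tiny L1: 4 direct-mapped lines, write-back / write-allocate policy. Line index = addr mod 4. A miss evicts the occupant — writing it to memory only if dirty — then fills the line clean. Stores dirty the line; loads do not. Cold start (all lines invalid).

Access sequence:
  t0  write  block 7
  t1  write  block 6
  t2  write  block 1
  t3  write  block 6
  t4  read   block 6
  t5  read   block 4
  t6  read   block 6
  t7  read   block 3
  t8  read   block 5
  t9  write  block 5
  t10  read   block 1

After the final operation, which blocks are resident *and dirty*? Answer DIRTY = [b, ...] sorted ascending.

DIRTY = [6]

  0 | W B7 → L3 miss [D]
  1 | W B6 → L2 miss [D]
  2 | W B1 → L1 miss [D]
  3 | W B6 → L2 hit [D]
  4 | R B6 → L2 hit [D]
  5 | R B4 → L0 miss [-]
  6 | R B6 → L2 hit [D]
  7 | R B3 → L3 miss wb→B7 [-]
  8 | R B5 → L1 miss wb→B1 [-]
  9 | W B5 → L1 hit [D]
  10 | R B1 → L1 miss wb→B5 [-]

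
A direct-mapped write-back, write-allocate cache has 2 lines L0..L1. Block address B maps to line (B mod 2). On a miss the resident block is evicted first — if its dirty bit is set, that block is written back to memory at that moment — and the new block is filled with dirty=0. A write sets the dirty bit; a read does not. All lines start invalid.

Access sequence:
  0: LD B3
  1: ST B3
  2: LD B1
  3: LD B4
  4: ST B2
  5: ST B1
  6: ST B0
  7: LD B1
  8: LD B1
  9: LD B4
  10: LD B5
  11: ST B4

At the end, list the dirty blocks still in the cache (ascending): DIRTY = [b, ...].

0: R B3 -> L1 miss  d=-]
1: W B3 -> L1 hit  d=D]
2: R B1 -> L1 miss wb->B3  d=-]
3: R B4 -> L0 miss  d=-]
4: W B2 -> L0 miss  d=D]
5: W B1 -> L1 hit  d=D]
6: W B0 -> L0 miss wb->B2  d=D]
7: R B1 -> L1 hit  d=D]
8: R B1 -> L1 hit  d=D]
9: R B4 -> L0 miss wb->B0  d=-]
10: R B5 -> L1 miss wb->B1  d=-]
11: W B4 -> L0 hit  d=D]

DIRTY = [4]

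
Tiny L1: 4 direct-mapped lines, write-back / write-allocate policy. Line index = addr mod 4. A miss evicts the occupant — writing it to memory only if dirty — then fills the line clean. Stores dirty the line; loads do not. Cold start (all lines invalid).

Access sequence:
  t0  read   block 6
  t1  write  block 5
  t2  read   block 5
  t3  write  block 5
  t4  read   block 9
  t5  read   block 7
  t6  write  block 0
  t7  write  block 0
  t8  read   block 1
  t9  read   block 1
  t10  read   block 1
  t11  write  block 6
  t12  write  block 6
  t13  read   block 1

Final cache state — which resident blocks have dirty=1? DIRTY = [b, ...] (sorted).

0: R B6 → L2 miss [-]
1: W B5 → L1 miss [D]
2: R B5 → L1 hit [D]
3: W B5 → L1 hit [D]
4: R B9 → L1 miss wb→B5 [-]
5: R B7 → L3 miss [-]
6: W B0 → L0 miss [D]
7: W B0 → L0 hit [D]
8: R B1 → L1 miss [-]
9: R B1 → L1 hit [-]
10: R B1 → L1 hit [-]
11: W B6 → L2 hit [D]
12: W B6 → L2 hit [D]
13: R B1 → L1 hit [-]

DIRTY = [0, 6]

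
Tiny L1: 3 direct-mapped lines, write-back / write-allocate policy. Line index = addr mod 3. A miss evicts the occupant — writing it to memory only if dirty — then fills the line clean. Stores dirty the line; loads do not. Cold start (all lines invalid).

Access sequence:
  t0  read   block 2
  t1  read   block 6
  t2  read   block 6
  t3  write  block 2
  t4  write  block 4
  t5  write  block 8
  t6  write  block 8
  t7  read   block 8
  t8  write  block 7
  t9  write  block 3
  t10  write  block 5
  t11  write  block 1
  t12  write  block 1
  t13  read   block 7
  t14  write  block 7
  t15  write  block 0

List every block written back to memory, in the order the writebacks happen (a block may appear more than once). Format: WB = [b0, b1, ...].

0: R B2 → L2 miss [-]
1: R B6 → L0 miss [-]
2: R B6 → L0 hit [-]
3: W B2 → L2 hit [D]
4: W B4 → L1 miss [D]
5: W B8 → L2 miss wb→B2 [D]
6: W B8 → L2 hit [D]
7: R B8 → L2 hit [D]
8: W B7 → L1 miss wb→B4 [D]
9: W B3 → L0 miss [D]
10: W B5 → L2 miss wb→B8 [D]
11: W B1 → L1 miss wb→B7 [D]
12: W B1 → L1 hit [D]
13: R B7 → L1 miss wb→B1 [-]
14: W B7 → L1 hit [D]
15: W B0 → L0 miss wb→B3 [D]

WB = [2, 4, 8, 7, 1, 3]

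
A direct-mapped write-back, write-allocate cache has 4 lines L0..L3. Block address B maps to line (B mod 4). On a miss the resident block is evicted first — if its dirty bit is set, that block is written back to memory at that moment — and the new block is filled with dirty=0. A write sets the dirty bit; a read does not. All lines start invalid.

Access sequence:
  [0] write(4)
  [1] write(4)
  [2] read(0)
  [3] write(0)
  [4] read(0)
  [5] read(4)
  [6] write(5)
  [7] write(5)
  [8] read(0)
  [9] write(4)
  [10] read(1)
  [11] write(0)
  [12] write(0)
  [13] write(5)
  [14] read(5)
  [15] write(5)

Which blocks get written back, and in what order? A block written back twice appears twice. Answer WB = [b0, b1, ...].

0: W B4 -> L0 miss  d=D]
1: W B4 -> L0 hit  d=D]
2: R B0 -> L0 miss wb->B4  d=-]
3: W B0 -> L0 hit  d=D]
4: R B0 -> L0 hit  d=D]
5: R B4 -> L0 miss wb->B0  d=-]
6: W B5 -> L1 miss  d=D]
7: W B5 -> L1 hit  d=D]
8: R B0 -> L0 miss  d=-]
9: W B4 -> L0 miss  d=D]
10: R B1 -> L1 miss wb->B5  d=-]
11: W B0 -> L0 miss wb->B4  d=D]
12: W B0 -> L0 hit  d=D]
13: W B5 -> L1 miss  d=D]
14: R B5 -> L1 hit  d=D]
15: W B5 -> L1 hit  d=D]

WB = [4, 0, 5, 4]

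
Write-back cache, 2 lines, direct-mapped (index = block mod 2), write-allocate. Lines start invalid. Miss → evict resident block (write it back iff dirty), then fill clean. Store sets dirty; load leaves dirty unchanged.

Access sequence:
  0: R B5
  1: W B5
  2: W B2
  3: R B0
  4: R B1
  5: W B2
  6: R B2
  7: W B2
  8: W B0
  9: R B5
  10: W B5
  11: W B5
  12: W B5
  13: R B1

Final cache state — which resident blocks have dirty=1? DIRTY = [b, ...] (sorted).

0: R B5 → L1 miss [-]
1: W B5 → L1 hit [D]
2: W B2 → L0 miss [D]
3: R B0 → L0 miss wb→B2 [-]
4: R B1 → L1 miss wb→B5 [-]
5: W B2 → L0 miss [D]
6: R B2 → L0 hit [D]
7: W B2 → L0 hit [D]
8: W B0 → L0 miss wb→B2 [D]
9: R B5 → L1 miss [-]
10: W B5 → L1 hit [D]
11: W B5 → L1 hit [D]
12: W B5 → L1 hit [D]
13: R B1 → L1 miss wb→B5 [-]

DIRTY = [0]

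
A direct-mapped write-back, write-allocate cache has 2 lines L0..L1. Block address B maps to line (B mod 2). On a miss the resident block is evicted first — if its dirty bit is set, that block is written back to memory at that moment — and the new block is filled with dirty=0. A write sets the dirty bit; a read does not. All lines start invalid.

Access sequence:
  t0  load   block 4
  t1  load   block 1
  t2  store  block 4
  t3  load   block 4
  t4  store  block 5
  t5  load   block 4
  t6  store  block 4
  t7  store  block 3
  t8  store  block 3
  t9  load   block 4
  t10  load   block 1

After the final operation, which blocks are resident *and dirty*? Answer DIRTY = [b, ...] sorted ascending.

DIRTY = [4]

0: R B4 → L0 miss [-]
1: R B1 → L1 miss [-]
2: W B4 → L0 hit [D]
3: R B4 → L0 hit [D]
4: W B5 → L1 miss [D]
5: R B4 → L0 hit [D]
6: W B4 → L0 hit [D]
7: W B3 → L1 miss wb→B5 [D]
8: W B3 → L1 hit [D]
9: R B4 → L0 hit [D]
10: R B1 → L1 miss wb→B3 [-]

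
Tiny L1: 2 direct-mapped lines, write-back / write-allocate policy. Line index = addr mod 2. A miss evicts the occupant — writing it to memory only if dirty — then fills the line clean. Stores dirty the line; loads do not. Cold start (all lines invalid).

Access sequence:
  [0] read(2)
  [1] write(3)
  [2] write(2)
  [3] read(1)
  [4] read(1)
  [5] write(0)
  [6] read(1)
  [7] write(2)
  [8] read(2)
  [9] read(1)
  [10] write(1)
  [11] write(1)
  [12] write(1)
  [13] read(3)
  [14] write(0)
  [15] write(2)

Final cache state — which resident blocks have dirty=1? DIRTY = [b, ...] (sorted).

DIRTY = [2]

  0 | R B2 → L0 miss [-]
  1 | W B3 → L1 miss [D]
  2 | W B2 → L0 hit [D]
  3 | R B1 → L1 miss wb→B3 [-]
  4 | R B1 → L1 hit [-]
  5 | W B0 → L0 miss wb→B2 [D]
  6 | R B1 → L1 hit [-]
  7 | W B2 → L0 miss wb→B0 [D]
  8 | R B2 → L0 hit [D]
  9 | R B1 → L1 hit [-]
  10 | W B1 → L1 hit [D]
  11 | W B1 → L1 hit [D]
  12 | W B1 → L1 hit [D]
  13 | R B3 → L1 miss wb→B1 [-]
  14 | W B0 → L0 miss wb→B2 [D]
  15 | W B2 → L0 miss wb→B0 [D]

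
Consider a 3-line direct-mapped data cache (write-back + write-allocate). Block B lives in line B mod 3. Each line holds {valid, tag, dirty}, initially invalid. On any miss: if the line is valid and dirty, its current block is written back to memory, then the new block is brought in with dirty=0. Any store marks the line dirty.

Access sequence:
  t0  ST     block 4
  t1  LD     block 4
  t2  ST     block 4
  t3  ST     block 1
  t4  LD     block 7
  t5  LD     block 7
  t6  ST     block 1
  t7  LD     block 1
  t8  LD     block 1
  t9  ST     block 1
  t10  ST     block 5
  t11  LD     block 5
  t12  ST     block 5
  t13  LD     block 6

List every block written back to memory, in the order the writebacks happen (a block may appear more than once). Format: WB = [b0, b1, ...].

0: W B4 → L1 miss [D]
1: R B4 → L1 hit [D]
2: W B4 → L1 hit [D]
3: W B1 → L1 miss wb→B4 [D]
4: R B7 → L1 miss wb→B1 [-]
5: R B7 → L1 hit [-]
6: W B1 → L1 miss [D]
7: R B1 → L1 hit [D]
8: R B1 → L1 hit [D]
9: W B1 → L1 hit [D]
10: W B5 → L2 miss [D]
11: R B5 → L2 hit [D]
12: W B5 → L2 hit [D]
13: R B6 → L0 miss [-]

WB = [4, 1]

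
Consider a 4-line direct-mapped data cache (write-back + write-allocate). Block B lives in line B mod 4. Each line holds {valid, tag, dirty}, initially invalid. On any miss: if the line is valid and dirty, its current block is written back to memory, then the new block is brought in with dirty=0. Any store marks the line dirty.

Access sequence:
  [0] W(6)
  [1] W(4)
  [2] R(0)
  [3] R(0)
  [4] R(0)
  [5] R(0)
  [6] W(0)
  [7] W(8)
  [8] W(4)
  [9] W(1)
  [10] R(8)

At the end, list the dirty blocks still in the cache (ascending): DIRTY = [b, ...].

0: W B6 → L2 miss [D]
1: W B4 → L0 miss [D]
2: R B0 → L0 miss wb→B4 [-]
3: R B0 → L0 hit [-]
4: R B0 → L0 hit [-]
5: R B0 → L0 hit [-]
6: W B0 → L0 hit [D]
7: W B8 → L0 miss wb→B0 [D]
8: W B4 → L0 miss wb→B8 [D]
9: W B1 → L1 miss [D]
10: R B8 → L0 miss wb→B4 [-]

DIRTY = [1, 6]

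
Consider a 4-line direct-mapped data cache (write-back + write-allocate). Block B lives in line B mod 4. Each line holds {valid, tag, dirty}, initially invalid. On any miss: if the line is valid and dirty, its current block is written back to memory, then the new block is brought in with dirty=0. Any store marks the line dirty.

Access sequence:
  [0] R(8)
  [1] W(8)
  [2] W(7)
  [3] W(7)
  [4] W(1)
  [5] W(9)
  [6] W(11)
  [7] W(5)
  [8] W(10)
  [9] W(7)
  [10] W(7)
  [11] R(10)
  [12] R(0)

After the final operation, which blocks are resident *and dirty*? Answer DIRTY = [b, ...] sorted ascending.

  0 | R B8 → L0 miss [-]
  1 | W B8 → L0 hit [D]
  2 | W B7 → L3 miss [D]
  3 | W B7 → L3 hit [D]
  4 | W B1 → L1 miss [D]
  5 | W B9 → L1 miss wb→B1 [D]
  6 | W B11 → L3 miss wb→B7 [D]
  7 | W B5 → L1 miss wb→B9 [D]
  8 | W B10 → L2 miss [D]
  9 | W B7 → L3 miss wb→B11 [D]
  10 | W B7 → L3 hit [D]
  11 | R B10 → L2 hit [D]
  12 | R B0 → L0 miss wb→B8 [-]

DIRTY = [5, 7, 10]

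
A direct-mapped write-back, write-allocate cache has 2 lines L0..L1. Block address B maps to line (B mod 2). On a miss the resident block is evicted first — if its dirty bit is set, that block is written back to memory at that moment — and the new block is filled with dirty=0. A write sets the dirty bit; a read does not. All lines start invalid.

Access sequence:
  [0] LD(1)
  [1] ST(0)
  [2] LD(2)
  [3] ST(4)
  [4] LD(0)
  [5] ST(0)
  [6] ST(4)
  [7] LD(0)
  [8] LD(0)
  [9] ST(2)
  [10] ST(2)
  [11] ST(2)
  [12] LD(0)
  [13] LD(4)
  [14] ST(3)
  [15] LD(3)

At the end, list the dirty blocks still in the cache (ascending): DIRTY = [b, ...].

DIRTY = [3]

0: R B1 → L1 miss [-]
1: W B0 → L0 miss [D]
2: R B2 → L0 miss wb→B0 [-]
3: W B4 → L0 miss [D]
4: R B0 → L0 miss wb→B4 [-]
5: W B0 → L0 hit [D]
6: W B4 → L0 miss wb→B0 [D]
7: R B0 → L0 miss wb→B4 [-]
8: R B0 → L0 hit [-]
9: W B2 → L0 miss [D]
10: W B2 → L0 hit [D]
11: W B2 → L0 hit [D]
12: R B0 → L0 miss wb→B2 [-]
13: R B4 → L0 miss [-]
14: W B3 → L1 miss [D]
15: R B3 → L1 hit [D]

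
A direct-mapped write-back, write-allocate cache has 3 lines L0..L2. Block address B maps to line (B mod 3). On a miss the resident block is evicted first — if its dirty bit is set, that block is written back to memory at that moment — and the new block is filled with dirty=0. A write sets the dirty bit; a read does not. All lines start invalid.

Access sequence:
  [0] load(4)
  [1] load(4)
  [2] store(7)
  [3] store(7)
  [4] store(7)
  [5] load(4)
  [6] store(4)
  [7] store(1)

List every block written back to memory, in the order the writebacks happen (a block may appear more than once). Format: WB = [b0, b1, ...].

WB = [7, 4]

0: R B4 -> L1 miss  d=-]
1: R B4 -> L1 hit  d=-]
2: W B7 -> L1 miss  d=D]
3: W B7 -> L1 hit  d=D]
4: W B7 -> L1 hit  d=D]
5: R B4 -> L1 miss wb->B7  d=-]
6: W B4 -> L1 hit  d=D]
7: W B1 -> L1 miss wb->B4  d=D]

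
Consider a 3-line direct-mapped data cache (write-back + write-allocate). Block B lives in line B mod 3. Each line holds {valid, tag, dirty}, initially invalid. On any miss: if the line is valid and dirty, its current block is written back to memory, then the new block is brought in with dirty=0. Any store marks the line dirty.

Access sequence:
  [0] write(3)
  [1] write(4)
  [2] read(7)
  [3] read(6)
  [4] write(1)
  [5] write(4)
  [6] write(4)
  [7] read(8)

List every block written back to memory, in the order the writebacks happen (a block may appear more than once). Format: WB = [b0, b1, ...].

WB = [4, 3, 1]

0: W B3 -> L0 miss  d=D]
1: W B4 -> L1 miss  d=D]
2: R B7 -> L1 miss wb->B4  d=-]
3: R B6 -> L0 miss wb->B3  d=-]
4: W B1 -> L1 miss  d=D]
5: W B4 -> L1 miss wb->B1  d=D]
6: W B4 -> L1 hit  d=D]
7: R B8 -> L2 miss  d=-]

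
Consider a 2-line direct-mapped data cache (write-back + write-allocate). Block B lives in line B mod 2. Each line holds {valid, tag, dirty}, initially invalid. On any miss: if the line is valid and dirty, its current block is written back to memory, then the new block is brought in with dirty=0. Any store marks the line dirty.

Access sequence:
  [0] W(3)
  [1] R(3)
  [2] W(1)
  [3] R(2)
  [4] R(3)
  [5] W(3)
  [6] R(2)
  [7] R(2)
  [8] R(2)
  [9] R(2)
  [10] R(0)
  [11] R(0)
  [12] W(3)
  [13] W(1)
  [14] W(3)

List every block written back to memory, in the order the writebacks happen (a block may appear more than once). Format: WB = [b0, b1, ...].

  0 | W B3 → L1 miss [D]
  1 | R B3 → L1 hit [D]
  2 | W B1 → L1 miss wb→B3 [D]
  3 | R B2 → L0 miss [-]
  4 | R B3 → L1 miss wb→B1 [-]
  5 | W B3 → L1 hit [D]
  6 | R B2 → L0 hit [-]
  7 | R B2 → L0 hit [-]
  8 | R B2 → L0 hit [-]
  9 | R B2 → L0 hit [-]
  10 | R B0 → L0 miss [-]
  11 | R B0 → L0 hit [-]
  12 | W B3 → L1 hit [D]
  13 | W B1 → L1 miss wb→B3 [D]
  14 | W B3 → L1 miss wb→B1 [D]

WB = [3, 1, 3, 1]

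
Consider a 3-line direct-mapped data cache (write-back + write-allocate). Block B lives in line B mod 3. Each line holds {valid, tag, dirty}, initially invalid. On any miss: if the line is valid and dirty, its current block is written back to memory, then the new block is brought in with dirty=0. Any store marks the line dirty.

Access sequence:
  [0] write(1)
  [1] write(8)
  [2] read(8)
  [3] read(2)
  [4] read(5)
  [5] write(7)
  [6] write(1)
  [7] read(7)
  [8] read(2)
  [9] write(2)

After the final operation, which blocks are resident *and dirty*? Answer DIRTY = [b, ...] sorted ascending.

DIRTY = [2]

0: W B1 → L1 miss [D]
1: W B8 → L2 miss [D]
2: R B8 → L2 hit [D]
3: R B2 → L2 miss wb→B8 [-]
4: R B5 → L2 miss [-]
5: W B7 → L1 miss wb→B1 [D]
6: W B1 → L1 miss wb→B7 [D]
7: R B7 → L1 miss wb→B1 [-]
8: R B2 → L2 miss [-]
9: W B2 → L2 hit [D]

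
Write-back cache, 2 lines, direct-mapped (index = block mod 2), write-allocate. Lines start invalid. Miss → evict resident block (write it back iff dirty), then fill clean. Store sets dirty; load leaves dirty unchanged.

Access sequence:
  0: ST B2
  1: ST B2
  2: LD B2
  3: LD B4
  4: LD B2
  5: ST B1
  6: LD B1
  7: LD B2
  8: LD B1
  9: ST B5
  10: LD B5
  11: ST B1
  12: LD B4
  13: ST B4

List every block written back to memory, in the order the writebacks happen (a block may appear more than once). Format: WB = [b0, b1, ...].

0: W B2 → L0 miss [D]
1: W B2 → L0 hit [D]
2: R B2 → L0 hit [D]
3: R B4 → L0 miss wb→B2 [-]
4: R B2 → L0 miss [-]
5: W B1 → L1 miss [D]
6: R B1 → L1 hit [D]
7: R B2 → L0 hit [-]
8: R B1 → L1 hit [D]
9: W B5 → L1 miss wb→B1 [D]
10: R B5 → L1 hit [D]
11: W B1 → L1 miss wb→B5 [D]
12: R B4 → L0 miss [-]
13: W B4 → L0 hit [D]

WB = [2, 1, 5]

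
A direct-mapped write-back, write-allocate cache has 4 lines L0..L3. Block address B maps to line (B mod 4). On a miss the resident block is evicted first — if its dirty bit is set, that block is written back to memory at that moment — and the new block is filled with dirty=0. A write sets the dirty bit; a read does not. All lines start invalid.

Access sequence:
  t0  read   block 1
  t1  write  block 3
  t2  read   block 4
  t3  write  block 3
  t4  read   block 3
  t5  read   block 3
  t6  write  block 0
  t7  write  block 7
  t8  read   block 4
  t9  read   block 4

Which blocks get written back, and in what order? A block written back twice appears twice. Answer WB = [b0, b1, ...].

WB = [3, 0]

0: R B1 -> L1 miss  d=-]
1: W B3 -> L3 miss  d=D]
2: R B4 -> L0 miss  d=-]
3: W B3 -> L3 hit  d=D]
4: R B3 -> L3 hit  d=D]
5: R B3 -> L3 hit  d=D]
6: W B0 -> L0 miss  d=D]
7: W B7 -> L3 miss wb->B3  d=D]
8: R B4 -> L0 miss wb->B0  d=-]
9: R B4 -> L0 hit  d=-]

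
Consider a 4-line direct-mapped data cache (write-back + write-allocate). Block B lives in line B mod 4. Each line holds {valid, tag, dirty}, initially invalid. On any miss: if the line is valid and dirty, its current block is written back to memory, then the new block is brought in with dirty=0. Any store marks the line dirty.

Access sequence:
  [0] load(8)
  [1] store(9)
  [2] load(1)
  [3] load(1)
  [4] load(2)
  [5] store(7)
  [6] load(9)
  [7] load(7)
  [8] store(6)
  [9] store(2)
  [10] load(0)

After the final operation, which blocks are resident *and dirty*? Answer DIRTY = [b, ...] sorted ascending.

DIRTY = [2, 7]

0: R B8 -> L0 miss  d=-]
1: W B9 -> L1 miss  d=D]
2: R B1 -> L1 miss wb->B9  d=-]
3: R B1 -> L1 hit  d=-]
4: R B2 -> L2 miss  d=-]
5: W B7 -> L3 miss  d=D]
6: R B9 -> L1 miss  d=-]
7: R B7 -> L3 hit  d=D]
8: W B6 -> L2 miss  d=D]
9: W B2 -> L2 miss wb->B6  d=D]
10: R B0 -> L0 miss  d=-]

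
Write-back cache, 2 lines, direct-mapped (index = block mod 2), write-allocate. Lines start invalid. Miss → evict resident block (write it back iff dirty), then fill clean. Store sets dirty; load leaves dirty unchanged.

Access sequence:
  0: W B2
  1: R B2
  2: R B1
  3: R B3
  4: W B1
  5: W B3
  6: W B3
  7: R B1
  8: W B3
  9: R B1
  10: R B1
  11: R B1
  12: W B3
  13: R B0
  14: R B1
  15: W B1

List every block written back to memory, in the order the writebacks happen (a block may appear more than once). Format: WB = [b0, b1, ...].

WB = [1, 3, 3, 2, 3]

0: W B2 -> L0 miss  d=D]
1: R B2 -> L0 hit  d=D]
2: R B1 -> L1 miss  d=-]
3: R B3 -> L1 miss  d=-]
4: W B1 -> L1 miss  d=D]
5: W B3 -> L1 miss wb->B1  d=D]
6: W B3 -> L1 hit  d=D]
7: R B1 -> L1 miss wb->B3  d=-]
8: W B3 -> L1 miss  d=D]
9: R B1 -> L1 miss wb->B3  d=-]
10: R B1 -> L1 hit  d=-]
11: R B1 -> L1 hit  d=-]
12: W B3 -> L1 miss  d=D]
13: R B0 -> L0 miss wb->B2  d=-]
14: R B1 -> L1 miss wb->B3  d=-]
15: W B1 -> L1 hit  d=D]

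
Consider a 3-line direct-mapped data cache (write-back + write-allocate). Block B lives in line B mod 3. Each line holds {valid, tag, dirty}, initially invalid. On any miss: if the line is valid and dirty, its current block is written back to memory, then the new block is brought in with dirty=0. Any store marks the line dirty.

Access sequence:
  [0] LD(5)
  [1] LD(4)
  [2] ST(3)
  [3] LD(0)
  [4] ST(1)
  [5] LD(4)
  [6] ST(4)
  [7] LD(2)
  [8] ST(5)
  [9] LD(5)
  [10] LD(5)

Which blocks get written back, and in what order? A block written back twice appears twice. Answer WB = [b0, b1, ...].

WB = [3, 1]

0: R B5 -> L2 miss  d=-]
1: R B4 -> L1 miss  d=-]
2: W B3 -> L0 miss  d=D]
3: R B0 -> L0 miss wb->B3  d=-]
4: W B1 -> L1 miss  d=D]
5: R B4 -> L1 miss wb->B1  d=-]
6: W B4 -> L1 hit  d=D]
7: R B2 -> L2 miss  d=-]
8: W B5 -> L2 miss  d=D]
9: R B5 -> L2 hit  d=D]
10: R B5 -> L2 hit  d=D]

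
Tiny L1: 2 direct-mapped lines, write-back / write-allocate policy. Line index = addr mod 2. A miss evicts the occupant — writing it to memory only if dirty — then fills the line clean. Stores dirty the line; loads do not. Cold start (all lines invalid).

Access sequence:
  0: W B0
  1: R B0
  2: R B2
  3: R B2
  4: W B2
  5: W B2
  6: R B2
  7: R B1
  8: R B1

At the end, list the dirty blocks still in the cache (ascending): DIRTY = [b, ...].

  0 | W B0 → L0 miss [D]
  1 | R B0 → L0 hit [D]
  2 | R B2 → L0 miss wb→B0 [-]
  3 | R B2 → L0 hit [-]
  4 | W B2 → L0 hit [D]
  5 | W B2 → L0 hit [D]
  6 | R B2 → L0 hit [D]
  7 | R B1 → L1 miss [-]
  8 | R B1 → L1 hit [-]

DIRTY = [2]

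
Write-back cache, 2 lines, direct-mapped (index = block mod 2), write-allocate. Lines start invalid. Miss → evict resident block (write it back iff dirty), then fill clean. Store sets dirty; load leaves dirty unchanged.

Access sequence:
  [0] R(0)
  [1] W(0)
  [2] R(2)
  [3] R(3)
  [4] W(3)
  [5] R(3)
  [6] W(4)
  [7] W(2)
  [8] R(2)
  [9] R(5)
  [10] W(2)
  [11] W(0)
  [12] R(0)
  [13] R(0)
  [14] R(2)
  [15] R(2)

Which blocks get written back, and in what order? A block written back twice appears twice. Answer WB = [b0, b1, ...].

WB = [0, 4, 3, 2, 0]

0: R B0 -> L0 miss  d=-]
1: W B0 -> L0 hit  d=D]
2: R B2 -> L0 miss wb->B0  d=-]
3: R B3 -> L1 miss  d=-]
4: W B3 -> L1 hit  d=D]
5: R B3 -> L1 hit  d=D]
6: W B4 -> L0 miss  d=D]
7: W B2 -> L0 miss wb->B4  d=D]
8: R B2 -> L0 hit  d=D]
9: R B5 -> L1 miss wb->B3  d=-]
10: W B2 -> L0 hit  d=D]
11: W B0 -> L0 miss wb->B2  d=D]
12: R B0 -> L0 hit  d=D]
13: R B0 -> L0 hit  d=D]
14: R B2 -> L0 miss wb->B0  d=-]
15: R B2 -> L0 hit  d=-]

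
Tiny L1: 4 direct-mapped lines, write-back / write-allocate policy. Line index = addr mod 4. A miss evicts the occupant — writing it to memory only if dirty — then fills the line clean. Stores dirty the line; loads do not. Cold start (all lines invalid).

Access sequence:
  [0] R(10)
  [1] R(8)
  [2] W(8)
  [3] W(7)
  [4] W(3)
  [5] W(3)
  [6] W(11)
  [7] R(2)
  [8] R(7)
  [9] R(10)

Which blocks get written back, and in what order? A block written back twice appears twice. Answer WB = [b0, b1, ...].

  0 | R B10 → L2 miss [-]
  1 | R B8 → L0 miss [-]
  2 | W B8 → L0 hit [D]
  3 | W B7 → L3 miss [D]
  4 | W B3 → L3 miss wb→B7 [D]
  5 | W B3 → L3 hit [D]
  6 | W B11 → L3 miss wb→B3 [D]
  7 | R B2 → L2 miss [-]
  8 | R B7 → L3 miss wb→B11 [-]
  9 | R B10 → L2 miss [-]

WB = [7, 3, 11]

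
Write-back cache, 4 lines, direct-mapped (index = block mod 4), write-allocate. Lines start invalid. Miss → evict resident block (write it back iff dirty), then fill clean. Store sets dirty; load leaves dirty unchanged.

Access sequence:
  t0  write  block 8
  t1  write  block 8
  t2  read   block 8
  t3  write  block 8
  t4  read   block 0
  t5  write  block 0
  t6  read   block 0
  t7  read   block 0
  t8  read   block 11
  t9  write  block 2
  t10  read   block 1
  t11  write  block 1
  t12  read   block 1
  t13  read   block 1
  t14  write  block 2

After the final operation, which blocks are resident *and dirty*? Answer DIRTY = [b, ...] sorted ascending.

0: W B8 -> L0 miss  d=D]
1: W B8 -> L0 hit  d=D]
2: R B8 -> L0 hit  d=D]
3: W B8 -> L0 hit  d=D]
4: R B0 -> L0 miss wb->B8  d=-]
5: W B0 -> L0 hit  d=D]
6: R B0 -> L0 hit  d=D]
7: R B0 -> L0 hit  d=D]
8: R B11 -> L3 miss  d=-]
9: W B2 -> L2 miss  d=D]
10: R B1 -> L1 miss  d=-]
11: W B1 -> L1 hit  d=D]
12: R B1 -> L1 hit  d=D]
13: R B1 -> L1 hit  d=D]
14: W B2 -> L2 hit  d=D]

DIRTY = [0, 1, 2]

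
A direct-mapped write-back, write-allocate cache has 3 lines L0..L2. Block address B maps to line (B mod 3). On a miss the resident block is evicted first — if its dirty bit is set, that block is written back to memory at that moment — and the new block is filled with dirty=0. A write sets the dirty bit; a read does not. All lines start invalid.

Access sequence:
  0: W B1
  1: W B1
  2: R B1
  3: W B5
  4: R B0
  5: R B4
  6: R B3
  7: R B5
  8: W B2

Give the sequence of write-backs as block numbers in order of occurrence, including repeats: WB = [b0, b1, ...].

WB = [1, 5]

0: W B1 → L1 miss [D]
1: W B1 → L1 hit [D]
2: R B1 → L1 hit [D]
3: W B5 → L2 miss [D]
4: R B0 → L0 miss [-]
5: R B4 → L1 miss wb→B1 [-]
6: R B3 → L0 miss [-]
7: R B5 → L2 hit [D]
8: W B2 → L2 miss wb→B5 [D]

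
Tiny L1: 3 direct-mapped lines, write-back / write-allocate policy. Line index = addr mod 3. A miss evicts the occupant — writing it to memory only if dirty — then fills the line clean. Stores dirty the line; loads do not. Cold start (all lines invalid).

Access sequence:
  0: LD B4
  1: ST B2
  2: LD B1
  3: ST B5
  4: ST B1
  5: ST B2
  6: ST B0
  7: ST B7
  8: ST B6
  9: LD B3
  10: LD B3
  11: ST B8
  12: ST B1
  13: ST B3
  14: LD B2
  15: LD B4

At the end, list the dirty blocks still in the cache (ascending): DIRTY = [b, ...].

  0 | R B4 → L1 miss [-]
  1 | W B2 → L2 miss [D]
  2 | R B1 → L1 miss [-]
  3 | W B5 → L2 miss wb→B2 [D]
  4 | W B1 → L1 hit [D]
  5 | W B2 → L2 miss wb→B5 [D]
  6 | W B0 → L0 miss [D]
  7 | W B7 → L1 miss wb→B1 [D]
  8 | W B6 → L0 miss wb→B0 [D]
  9 | R B3 → L0 miss wb→B6 [-]
  10 | R B3 → L0 hit [-]
  11 | W B8 → L2 miss wb→B2 [D]
  12 | W B1 → L1 miss wb→B7 [D]
  13 | W B3 → L0 hit [D]
  14 | R B2 → L2 miss wb→B8 [-]
  15 | R B4 → L1 miss wb→B1 [-]

DIRTY = [3]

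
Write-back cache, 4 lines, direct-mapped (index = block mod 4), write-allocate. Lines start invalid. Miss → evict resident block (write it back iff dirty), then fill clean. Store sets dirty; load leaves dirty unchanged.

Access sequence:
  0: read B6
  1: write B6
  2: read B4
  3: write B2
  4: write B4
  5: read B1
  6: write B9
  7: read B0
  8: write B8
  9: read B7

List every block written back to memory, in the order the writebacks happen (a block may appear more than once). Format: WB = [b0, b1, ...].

WB = [6, 4]

  0 | R B6 → L2 miss [-]
  1 | W B6 → L2 hit [D]
  2 | R B4 → L0 miss [-]
  3 | W B2 → L2 miss wb→B6 [D]
  4 | W B4 → L0 hit [D]
  5 | R B1 → L1 miss [-]
  6 | W B9 → L1 miss [D]
  7 | R B0 → L0 miss wb→B4 [-]
  8 | W B8 → L0 miss [D]
  9 | R B7 → L3 miss [-]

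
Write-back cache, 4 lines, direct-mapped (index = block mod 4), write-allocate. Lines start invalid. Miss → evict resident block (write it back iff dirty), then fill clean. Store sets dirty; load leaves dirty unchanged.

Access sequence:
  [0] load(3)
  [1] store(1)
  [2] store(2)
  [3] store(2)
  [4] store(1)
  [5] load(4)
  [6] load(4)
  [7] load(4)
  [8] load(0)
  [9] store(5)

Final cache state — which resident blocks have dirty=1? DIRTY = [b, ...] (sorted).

DIRTY = [2, 5]

  0 | R B3 → L3 miss [-]
  1 | W B1 → L1 miss [D]
  2 | W B2 → L2 miss [D]
  3 | W B2 → L2 hit [D]
  4 | W B1 → L1 hit [D]
  5 | R B4 → L0 miss [-]
  6 | R B4 → L0 hit [-]
  7 | R B4 → L0 hit [-]
  8 | R B0 → L0 miss [-]
  9 | W B5 → L1 miss wb→B1 [D]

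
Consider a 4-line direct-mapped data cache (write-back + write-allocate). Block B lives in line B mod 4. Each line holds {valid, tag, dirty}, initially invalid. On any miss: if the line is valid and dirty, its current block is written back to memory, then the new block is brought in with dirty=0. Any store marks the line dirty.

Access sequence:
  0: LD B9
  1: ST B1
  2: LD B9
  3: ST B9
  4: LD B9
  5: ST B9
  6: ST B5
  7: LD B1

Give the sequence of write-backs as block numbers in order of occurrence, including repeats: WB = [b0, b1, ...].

  0 | R B9 → L1 miss [-]
  1 | W B1 → L1 miss [D]
  2 | R B9 → L1 miss wb→B1 [-]
  3 | W B9 → L1 hit [D]
  4 | R B9 → L1 hit [D]
  5 | W B9 → L1 hit [D]
  6 | W B5 → L1 miss wb→B9 [D]
  7 | R B1 → L1 miss wb→B5 [-]

WB = [1, 9, 5]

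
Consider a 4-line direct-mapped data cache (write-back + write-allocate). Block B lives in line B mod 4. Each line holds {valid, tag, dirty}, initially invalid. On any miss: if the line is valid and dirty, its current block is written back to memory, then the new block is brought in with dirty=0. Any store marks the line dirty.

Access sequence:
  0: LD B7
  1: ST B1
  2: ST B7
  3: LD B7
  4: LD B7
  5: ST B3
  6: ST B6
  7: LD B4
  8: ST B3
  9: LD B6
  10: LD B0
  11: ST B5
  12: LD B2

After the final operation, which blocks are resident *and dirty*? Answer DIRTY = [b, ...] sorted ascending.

  0 | R B7 → L3 miss [-]
  1 | W B1 → L1 miss [D]
  2 | W B7 → L3 hit [D]
  3 | R B7 → L3 hit [D]
  4 | R B7 → L3 hit [D]
  5 | W B3 → L3 miss wb→B7 [D]
  6 | W B6 → L2 miss [D]
  7 | R B4 → L0 miss [-]
  8 | W B3 → L3 hit [D]
  9 | R B6 → L2 hit [D]
  10 | R B0 → L0 miss [-]
  11 | W B5 → L1 miss wb→B1 [D]
  12 | R B2 → L2 miss wb→B6 [-]

DIRTY = [3, 5]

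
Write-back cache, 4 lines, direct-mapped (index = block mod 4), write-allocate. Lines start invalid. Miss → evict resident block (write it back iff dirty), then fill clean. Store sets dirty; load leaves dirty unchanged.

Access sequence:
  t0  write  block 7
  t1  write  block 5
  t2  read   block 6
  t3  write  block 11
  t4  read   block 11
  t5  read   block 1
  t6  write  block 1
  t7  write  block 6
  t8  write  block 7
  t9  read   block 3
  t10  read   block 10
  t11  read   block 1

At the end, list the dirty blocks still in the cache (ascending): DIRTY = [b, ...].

DIRTY = [1]

  0 | W B7 → L3 miss [D]
  1 | W B5 → L1 miss [D]
  2 | R B6 → L2 miss [-]
  3 | W B11 → L3 miss wb→B7 [D]
  4 | R B11 → L3 hit [D]
  5 | R B1 → L1 miss wb→B5 [-]
  6 | W B1 → L1 hit [D]
  7 | W B6 → L2 hit [D]
  8 | W B7 → L3 miss wb→B11 [D]
  9 | R B3 → L3 miss wb→B7 [-]
  10 | R B10 → L2 miss wb→B6 [-]
  11 | R B1 → L1 hit [D]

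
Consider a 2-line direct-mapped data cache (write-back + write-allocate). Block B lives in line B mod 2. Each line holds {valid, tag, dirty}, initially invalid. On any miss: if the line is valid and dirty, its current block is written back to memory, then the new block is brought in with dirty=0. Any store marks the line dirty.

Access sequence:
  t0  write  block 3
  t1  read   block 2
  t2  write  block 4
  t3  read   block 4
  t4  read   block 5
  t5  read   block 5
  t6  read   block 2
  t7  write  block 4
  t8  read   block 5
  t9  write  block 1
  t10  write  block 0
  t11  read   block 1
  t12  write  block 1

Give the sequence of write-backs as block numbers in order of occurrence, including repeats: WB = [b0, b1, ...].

0: W B3 -> L1 miss  d=D]
1: R B2 -> L0 miss  d=-]
2: W B4 -> L0 miss  d=D]
3: R B4 -> L0 hit  d=D]
4: R B5 -> L1 miss wb->B3  d=-]
5: R B5 -> L1 hit  d=-]
6: R B2 -> L0 miss wb->B4  d=-]
7: W B4 -> L0 miss  d=D]
8: R B5 -> L1 hit  d=-]
9: W B1 -> L1 miss  d=D]
10: W B0 -> L0 miss wb->B4  d=D]
11: R B1 -> L1 hit  d=D]
12: W B1 -> L1 hit  d=D]

WB = [3, 4, 4]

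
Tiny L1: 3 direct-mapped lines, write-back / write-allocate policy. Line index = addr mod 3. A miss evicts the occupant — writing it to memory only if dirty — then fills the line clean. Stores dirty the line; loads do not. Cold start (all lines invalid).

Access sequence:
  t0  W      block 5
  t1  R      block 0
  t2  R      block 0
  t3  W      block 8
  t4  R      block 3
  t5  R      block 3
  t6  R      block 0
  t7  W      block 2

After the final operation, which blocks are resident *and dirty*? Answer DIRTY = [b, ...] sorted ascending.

DIRTY = [2]

0: W B5 -> L2 miss  d=D]
1: R B0 -> L0 miss  d=-]
2: R B0 -> L0 hit  d=-]
3: W B8 -> L2 miss wb->B5  d=D]
4: R B3 -> L0 miss  d=-]
5: R B3 -> L0 hit  d=-]
6: R B0 -> L0 miss  d=-]
7: W B2 -> L2 miss wb->B8  d=D]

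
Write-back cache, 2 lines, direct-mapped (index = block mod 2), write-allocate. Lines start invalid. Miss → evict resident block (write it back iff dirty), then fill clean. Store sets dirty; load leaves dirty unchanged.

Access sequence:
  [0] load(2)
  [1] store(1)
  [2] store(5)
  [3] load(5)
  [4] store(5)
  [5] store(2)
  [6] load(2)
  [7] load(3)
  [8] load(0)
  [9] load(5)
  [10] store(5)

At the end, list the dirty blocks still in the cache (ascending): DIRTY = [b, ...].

0: R B2 → L0 miss [-]
1: W B1 → L1 miss [D]
2: W B5 → L1 miss wb→B1 [D]
3: R B5 → L1 hit [D]
4: W B5 → L1 hit [D]
5: W B2 → L0 hit [D]
6: R B2 → L0 hit [D]
7: R B3 → L1 miss wb→B5 [-]
8: R B0 → L0 miss wb→B2 [-]
9: R B5 → L1 miss [-]
10: W B5 → L1 hit [D]

DIRTY = [5]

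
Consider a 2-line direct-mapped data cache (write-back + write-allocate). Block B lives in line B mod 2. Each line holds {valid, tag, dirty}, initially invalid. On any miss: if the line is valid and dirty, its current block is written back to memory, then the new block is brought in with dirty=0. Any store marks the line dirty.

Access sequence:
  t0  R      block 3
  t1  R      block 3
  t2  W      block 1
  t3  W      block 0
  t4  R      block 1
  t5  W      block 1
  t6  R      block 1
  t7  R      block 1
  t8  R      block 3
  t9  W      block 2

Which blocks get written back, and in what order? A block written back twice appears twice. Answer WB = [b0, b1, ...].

0: R B3 -> L1 miss  d=-]
1: R B3 -> L1 hit  d=-]
2: W B1 -> L1 miss  d=D]
3: W B0 -> L0 miss  d=D]
4: R B1 -> L1 hit  d=D]
5: W B1 -> L1 hit  d=D]
6: R B1 -> L1 hit  d=D]
7: R B1 -> L1 hit  d=D]
8: R B3 -> L1 miss wb->B1  d=-]
9: W B2 -> L0 miss wb->B0  d=D]

WB = [1, 0]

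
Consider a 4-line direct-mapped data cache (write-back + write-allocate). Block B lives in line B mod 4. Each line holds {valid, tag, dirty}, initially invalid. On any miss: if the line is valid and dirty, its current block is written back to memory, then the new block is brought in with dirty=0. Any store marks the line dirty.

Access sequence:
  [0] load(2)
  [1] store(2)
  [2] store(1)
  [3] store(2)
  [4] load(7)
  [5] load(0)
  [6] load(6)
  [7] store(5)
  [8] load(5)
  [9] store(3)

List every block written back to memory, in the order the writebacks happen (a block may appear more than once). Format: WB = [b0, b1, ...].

0: R B2 → L2 miss [-]
1: W B2 → L2 hit [D]
2: W B1 → L1 miss [D]
3: W B2 → L2 hit [D]
4: R B7 → L3 miss [-]
5: R B0 → L0 miss [-]
6: R B6 → L2 miss wb→B2 [-]
7: W B5 → L1 miss wb→B1 [D]
8: R B5 → L1 hit [D]
9: W B3 → L3 miss [D]

WB = [2, 1]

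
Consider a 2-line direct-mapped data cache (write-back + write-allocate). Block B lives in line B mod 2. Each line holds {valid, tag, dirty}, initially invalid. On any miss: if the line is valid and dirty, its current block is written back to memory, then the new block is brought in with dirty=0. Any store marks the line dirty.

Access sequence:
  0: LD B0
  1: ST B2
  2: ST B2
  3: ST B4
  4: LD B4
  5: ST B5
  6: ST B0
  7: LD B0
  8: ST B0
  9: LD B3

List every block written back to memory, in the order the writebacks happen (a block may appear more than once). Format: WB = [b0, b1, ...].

WB = [2, 4, 5]

0: R B0 → L0 miss [-]
1: W B2 → L0 miss [D]
2: W B2 → L0 hit [D]
3: W B4 → L0 miss wb→B2 [D]
4: R B4 → L0 hit [D]
5: W B5 → L1 miss [D]
6: W B0 → L0 miss wb→B4 [D]
7: R B0 → L0 hit [D]
8: W B0 → L0 hit [D]
9: R B3 → L1 miss wb→B5 [-]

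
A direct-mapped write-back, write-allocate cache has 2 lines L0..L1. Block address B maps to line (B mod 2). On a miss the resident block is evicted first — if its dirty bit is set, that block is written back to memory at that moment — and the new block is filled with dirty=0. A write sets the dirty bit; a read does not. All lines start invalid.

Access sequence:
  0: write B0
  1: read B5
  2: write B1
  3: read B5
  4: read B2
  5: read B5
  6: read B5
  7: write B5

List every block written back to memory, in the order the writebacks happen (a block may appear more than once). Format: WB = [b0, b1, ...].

  0 | W B0 → L0 miss [D]
  1 | R B5 → L1 miss [-]
  2 | W B1 → L1 miss [D]
  3 | R B5 → L1 miss wb→B1 [-]
  4 | R B2 → L0 miss wb→B0 [-]
  5 | R B5 → L1 hit [-]
  6 | R B5 → L1 hit [-]
  7 | W B5 → L1 hit [D]

WB = [1, 0]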